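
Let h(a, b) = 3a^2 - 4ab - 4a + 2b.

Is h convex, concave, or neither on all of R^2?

neither

h is quadratic, so its Hessian is the constant matrix H = [[6, -4], [-4, 0]].
det(H) = -16, tr(H) = 6.
det(H) < 0, so H is indefinite: neither convex nor concave.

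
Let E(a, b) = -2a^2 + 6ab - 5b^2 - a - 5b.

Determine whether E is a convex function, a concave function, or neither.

E is quadratic, so its Hessian is the constant matrix H = [[-4, 6], [6, -10]].
det(H) = 4, tr(H) = -14.
det(H) > 0 and tr(H) < 0, so H is negative definite everywhere: concave.

concave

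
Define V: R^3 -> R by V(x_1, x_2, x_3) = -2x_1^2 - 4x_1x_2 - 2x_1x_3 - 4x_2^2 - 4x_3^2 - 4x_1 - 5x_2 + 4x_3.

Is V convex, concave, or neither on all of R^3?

V is quadratic, so its Hessian is the constant matrix H = [[-4, -4, -2], [-4, -8, 0], [-2, 0, -8]].
Leading principal minors: -4, 16, -96.
Signs alternate −, +, − ⇒ H ≺ 0 ⇒ concave.

concave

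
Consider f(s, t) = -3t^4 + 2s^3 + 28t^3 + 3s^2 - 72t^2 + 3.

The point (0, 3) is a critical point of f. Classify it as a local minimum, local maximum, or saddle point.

The mixed partial ∂²f/∂s∂t is 0, so the Hessian at any point is diag(f_ss, f_tt) = diag(6(2s + 1), 12(-3t^2 + 14t - 12)).
At (0, 3): H = diag(6, 36).
Both eigenvalues are positive, so H is positive definite: a local minimum.

local minimum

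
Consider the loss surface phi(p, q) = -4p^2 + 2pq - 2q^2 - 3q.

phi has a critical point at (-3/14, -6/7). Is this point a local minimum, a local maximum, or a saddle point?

The Hessian of phi is constant: H = [[-8, 2], [2, -4]].
det(H) = (-8)·(-4) − 2² = 28.
det(H) > 0 and tr(H) = -12 < 0, so H is negative definite and the point is a local maximum.

local maximum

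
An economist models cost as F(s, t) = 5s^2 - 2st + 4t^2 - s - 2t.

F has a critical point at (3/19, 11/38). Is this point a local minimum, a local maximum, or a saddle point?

local minimum

The Hessian of F is constant: H = [[10, -2], [-2, 8]].
det(H) = 10·8 − (-2)² = 76.
det(H) > 0 and tr(H) = 18 > 0, so H is positive definite and the point is a local minimum.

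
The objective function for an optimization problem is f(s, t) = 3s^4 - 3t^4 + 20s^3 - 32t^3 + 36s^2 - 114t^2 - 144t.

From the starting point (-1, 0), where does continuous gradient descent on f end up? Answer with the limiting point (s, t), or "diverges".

f is separable, so gradient descent decouples: s follows -∂f/∂s, t follows -∂f/∂t.
∂f/∂s = 12s(s + 2)(s + 3); at s=-1 this is -24, so s increases.
∂f/∂t = -12(t + 1)(t + 3)(t + 4); at t=0 this is -144, so t increases.
The t-coordinate has no critical point in that direction and runs off to infinity.

diverges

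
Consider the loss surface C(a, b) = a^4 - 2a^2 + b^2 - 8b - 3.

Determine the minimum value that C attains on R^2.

C(a,b) separates as P(a) + Q(b) − 3, so its minimum is min P + min Q − 3.
P'(a) = 4a(a - 1)(a + 1) vanishes at a ∈ {-1, 0, 1}; Q'(b) = 2b - 8 vanishes at b ∈ {4}.
Local minima of P (where P''>0): P(-1)=-1, P(1)=-1. Local minima of Q: Q(4)=-16.
So the global minimum of C is P(-1) + Q(4) − 3 = -1 − 16 − 3 = -20, attained at (-1, 4).

-20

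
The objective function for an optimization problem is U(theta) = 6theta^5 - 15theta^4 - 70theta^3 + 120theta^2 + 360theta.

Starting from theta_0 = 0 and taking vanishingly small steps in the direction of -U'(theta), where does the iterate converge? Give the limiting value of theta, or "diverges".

-1

U'(theta) = 30(theta - 3)(theta - 2)(theta + 1)(theta + 2), so U'(0) = 360.
Gradient descent moves in the -U' direction, i.e. theta is decreasing.
The nearest critical point in that direction is theta = -1, where U'' = 360 > 0 (a local minimum). The iterate converges there.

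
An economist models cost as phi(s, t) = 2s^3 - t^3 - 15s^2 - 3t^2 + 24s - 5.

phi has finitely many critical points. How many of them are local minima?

1

phi separates as a function of s plus a function of t, so ∇phi=0 decouples.
∂phi/∂s = 6(s - 4)(s - 1) = 0 at s ∈ {1, 4}; ∂phi/∂t = -3t(t + 2) = 0 at t ∈ {-2, 0}.
The Hessian is diagonal: diag(phi_ss, phi_tt). Second derivatives: phi_ss(1)=-18, phi_ss(4)=18; phi_tt(-2)=6, phi_tt(0)=-6.
Local minima occur where both diagonal entries positive: (4, -2). Count: 1.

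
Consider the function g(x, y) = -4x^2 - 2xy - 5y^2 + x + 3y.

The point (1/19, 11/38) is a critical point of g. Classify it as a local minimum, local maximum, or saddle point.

The Hessian of g is constant: H = [[-8, -2], [-2, -10]].
det(H) = (-8)·(-10) − (-2)² = 76.
det(H) > 0 and tr(H) = -18 < 0, so H is negative definite and the point is a local maximum.

local maximum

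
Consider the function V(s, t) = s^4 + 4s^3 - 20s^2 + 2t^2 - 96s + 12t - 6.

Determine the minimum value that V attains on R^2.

V(s,t) separates as P(s) + Q(t) − 6, so its minimum is min P + min Q − 6.
P'(s) = 4(s - 3)(s + 2)(s + 4) vanishes at s ∈ {-4, -2, 3}; Q'(t) = 4(t + 3) vanishes at t ∈ {-3}.
Local minima of P (where P''>0): P(-4)=64, P(3)=-279. Local minima of Q: Q(-3)=-18.
So the global minimum of V is P(3) + Q(-3) − 6 = -279 − 18 − 6 = -303, attained at (3, -3).

-303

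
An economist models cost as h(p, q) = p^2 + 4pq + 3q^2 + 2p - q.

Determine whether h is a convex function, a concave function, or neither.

h is quadratic, so its Hessian is the constant matrix H = [[2, 4], [4, 6]].
det(H) = -4, tr(H) = 8.
det(H) < 0, so H is indefinite: neither convex nor concave.

neither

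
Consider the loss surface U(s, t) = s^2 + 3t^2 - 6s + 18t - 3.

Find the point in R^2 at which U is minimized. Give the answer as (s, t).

(3, -3)

U(s,t) separates as P(s) + Q(t) − 3, so its minimum is min P + min Q − 3.
P'(s) = 2s - 6 vanishes at s ∈ {3}; Q'(t) = 6(t + 3) vanishes at t ∈ {-3}.
Local minima of P (where P''>0): P(3)=-9. Local minima of Q: Q(-3)=-27.
So the global minimum of U is P(3) + Q(-3) − 3 = -9 − 27 − 3 = -39, attained at (3, -3).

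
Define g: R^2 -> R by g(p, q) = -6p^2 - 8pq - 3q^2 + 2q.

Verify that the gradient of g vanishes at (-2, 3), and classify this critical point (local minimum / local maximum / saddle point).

local maximum

∇g = (-12p - 8q, -8p - 6q + 2); substituting (-2, 3) gives ∇g = (0, 0), so (-2, 3) is indeed a critical point.
The Hessian of g is constant: H = [[-12, -8], [-8, -6]].
det(H) = (-12)·(-6) − (-8)² = 8.
det(H) > 0 and tr(H) = -18 < 0, so H is negative definite and the point is a local maximum.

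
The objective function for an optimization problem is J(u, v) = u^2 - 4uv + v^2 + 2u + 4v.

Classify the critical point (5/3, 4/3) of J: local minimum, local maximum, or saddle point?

saddle point

The Hessian of J is constant: H = [[2, -4], [-4, 2]].
det(H) = 2·2 − (-4)² = -12.
Since det(H) < 0, H is indefinite and the critical point is a saddle point.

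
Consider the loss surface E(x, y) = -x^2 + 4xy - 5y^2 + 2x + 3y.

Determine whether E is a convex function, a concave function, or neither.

E is quadratic, so its Hessian is the constant matrix H = [[-2, 4], [4, -10]].
det(H) = 4, tr(H) = -12.
det(H) > 0 and tr(H) < 0, so H is negative definite everywhere: concave.

concave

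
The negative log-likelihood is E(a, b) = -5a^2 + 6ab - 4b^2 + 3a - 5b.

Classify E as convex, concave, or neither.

E is quadratic, so its Hessian is the constant matrix H = [[-10, 6], [6, -8]].
det(H) = 44, tr(H) = -18.
det(H) > 0 and tr(H) < 0, so H is negative definite everywhere: concave.

concave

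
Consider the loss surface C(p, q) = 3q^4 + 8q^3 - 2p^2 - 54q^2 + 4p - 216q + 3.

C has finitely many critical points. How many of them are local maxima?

C separates as a function of p plus a function of q, so ∇C=0 decouples.
∂C/∂p = -4(p - 1) = 0 at p ∈ {1}; ∂C/∂q = 12(q - 3)(q + 2)(q + 3) = 0 at q ∈ {-3, -2, 3}.
The Hessian is diagonal: diag(C_pp, C_qq). Second derivatives: C_pp(1)=-4; C_qq(-3)=72, C_qq(-2)=-60, C_qq(3)=360.
Local maxima occur where both diagonal entries negative: (1, -2). Count: 1.

1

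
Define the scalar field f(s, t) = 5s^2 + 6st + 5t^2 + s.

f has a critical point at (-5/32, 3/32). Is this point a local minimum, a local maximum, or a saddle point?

local minimum

The Hessian of f is constant: H = [[10, 6], [6, 10]].
det(H) = 10·10 − 6² = 64.
det(H) > 0 and tr(H) = 20 > 0, so H is positive definite and the point is a local minimum.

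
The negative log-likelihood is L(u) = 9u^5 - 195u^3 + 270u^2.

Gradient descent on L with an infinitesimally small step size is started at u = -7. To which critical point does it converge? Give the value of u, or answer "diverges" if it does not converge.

diverges

L'(u) = 45u(u - 3)(u - 1)(u + 4), so L'(-7) = 75600.
Gradient descent moves in the -L' direction, i.e. u is decreasing.
There is no critical point below u=-7, and L' keeps the same sign, so the iterate runs off to −∞.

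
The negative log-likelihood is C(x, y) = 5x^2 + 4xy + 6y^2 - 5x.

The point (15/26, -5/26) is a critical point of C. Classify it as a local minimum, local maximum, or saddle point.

local minimum

The Hessian of C is constant: H = [[10, 4], [4, 12]].
det(H) = 10·12 − 4² = 104.
det(H) > 0 and tr(H) = 22 > 0, so H is positive definite and the point is a local minimum.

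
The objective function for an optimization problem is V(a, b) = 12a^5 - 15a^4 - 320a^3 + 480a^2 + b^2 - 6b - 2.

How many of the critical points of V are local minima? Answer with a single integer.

2

V separates as a function of a plus a function of b, so ∇V=0 decouples.
∂V/∂a = 60a(a - 4)(a - 1)(a + 4) = 0 at a ∈ {-4, 0, 1, 4}; ∂V/∂b = 2(b - 3) = 0 at b ∈ {3}.
The Hessian is diagonal: diag(V_aa, V_bb). Second derivatives: V_aa(-4)=-9600, V_aa(0)=960, V_aa(1)=-900, V_aa(4)=5760; V_bb(3)=2.
Local minima occur where both diagonal entries positive: (0, 3), (4, 3). Count: 2.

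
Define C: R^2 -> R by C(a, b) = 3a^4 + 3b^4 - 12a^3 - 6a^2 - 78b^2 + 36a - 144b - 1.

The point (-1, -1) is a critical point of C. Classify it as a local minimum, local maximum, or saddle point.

The mixed partial ∂²C/∂a∂b is 0, so the Hessian at any point is diag(C_aa, C_bb) = diag(12(3a^2 - 6a - 1), 12(3b^2 - 13)).
At (-1, -1): H = diag(96, -120).
The eigenvalues have opposite signs, so H is indefinite: a saddle point.

saddle point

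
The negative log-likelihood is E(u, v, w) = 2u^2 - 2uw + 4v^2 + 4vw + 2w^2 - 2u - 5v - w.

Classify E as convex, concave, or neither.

E is quadratic, so its Hessian is the constant matrix H = [[4, 0, -2], [0, 8, 4], [-2, 4, 4]].
Leading principal minors: 4, 32, 32.
All positive ⇒ H ≻ 0 ⇒ convex.

convex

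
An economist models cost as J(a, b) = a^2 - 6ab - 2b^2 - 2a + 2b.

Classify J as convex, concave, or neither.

J is quadratic, so its Hessian is the constant matrix H = [[2, -6], [-6, -4]].
det(H) = -44, tr(H) = -2.
det(H) < 0, so H is indefinite: neither convex nor concave.

neither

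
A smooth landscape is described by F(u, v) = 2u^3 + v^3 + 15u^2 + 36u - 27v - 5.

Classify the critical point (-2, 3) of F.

local minimum

The mixed partial ∂²F/∂u∂v is 0, so the Hessian at any point is diag(F_uu, F_vv) = diag(6(2u + 5), 6v).
At (-2, 3): H = diag(6, 18).
Both eigenvalues are positive, so H is positive definite: a local minimum.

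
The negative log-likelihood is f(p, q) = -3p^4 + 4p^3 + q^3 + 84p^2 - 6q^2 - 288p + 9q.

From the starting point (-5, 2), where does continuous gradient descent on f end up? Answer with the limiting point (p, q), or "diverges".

f is separable, so gradient descent decouples: p follows -∂f/∂p, q follows -∂f/∂q.
∂f/∂p = -12(p - 3)(p - 2)(p + 4); at p=-5 this is 672, so p decreases.
∂f/∂q = 3(q - 3)(q - 1); at q=2 this is -3, so q increases.
The p-coordinate has no critical point in that direction and runs off to infinity.

diverges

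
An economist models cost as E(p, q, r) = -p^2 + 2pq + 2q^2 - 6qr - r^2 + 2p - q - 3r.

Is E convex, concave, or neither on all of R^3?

E is quadratic, so its Hessian is the constant matrix H = [[-2, 2, 0], [2, 4, -6], [0, -6, -2]].
Leading principal minors: -2, -12, 96.
Neither pattern holds ⇒ H is indefinite ⇒ neither convex nor concave.

neither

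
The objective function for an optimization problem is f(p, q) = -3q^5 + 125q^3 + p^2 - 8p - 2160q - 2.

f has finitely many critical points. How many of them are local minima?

2

f separates as a function of p plus a function of q, so ∇f=0 decouples.
∂f/∂p = 2(p - 4) = 0 at p ∈ {4}; ∂f/∂q = -15(q - 4)(q - 3)(q + 3)(q + 4) = 0 at q ∈ {-4, -3, 3, 4}.
The Hessian is diagonal: diag(f_pp, f_qq). Second derivatives: f_pp(4)=2; f_qq(-4)=840, f_qq(-3)=-630, f_qq(3)=630, f_qq(4)=-840.
Local minima occur where both diagonal entries positive: (4, -4), (4, 3). Count: 2.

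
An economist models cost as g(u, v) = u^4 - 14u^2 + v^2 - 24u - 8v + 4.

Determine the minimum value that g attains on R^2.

-129

g(u,v) separates as P(u) + Q(v) + 4, so its minimum is min P + min Q + 4.
P'(u) = 4(u - 3)(u + 1)(u + 2) vanishes at u ∈ {-2, -1, 3}; Q'(v) = 2v - 8 vanishes at v ∈ {4}.
Local minima of P (where P''>0): P(-2)=8, P(3)=-117. Local minima of Q: Q(4)=-16.
So the global minimum of g is P(3) + Q(4) + 4 = -117 − 16 + 4 = -129, attained at (3, 4).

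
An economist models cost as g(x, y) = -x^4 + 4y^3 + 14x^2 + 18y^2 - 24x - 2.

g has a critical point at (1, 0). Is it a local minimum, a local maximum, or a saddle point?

local minimum

The mixed partial ∂²g/∂x∂y is 0, so the Hessian at any point is diag(g_xx, g_yy) = diag(4(-3x^2 + 7), 12(2y + 3)).
At (1, 0): H = diag(16, 36).
Both eigenvalues are positive, so H is positive definite: a local minimum.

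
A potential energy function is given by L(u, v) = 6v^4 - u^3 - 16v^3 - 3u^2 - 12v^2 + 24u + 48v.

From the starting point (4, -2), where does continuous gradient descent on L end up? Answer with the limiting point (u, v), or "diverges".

L is separable, so gradient descent decouples: u follows -∂L/∂u, v follows -∂L/∂v.
∂L/∂u = -3(u - 2)(u + 4); at u=4 this is -48, so u increases.
∂L/∂v = 24(v - 2)(v - 1)(v + 1); at v=-2 this is -288, so v increases.
The u-coordinate has no critical point in that direction and runs off to infinity.

diverges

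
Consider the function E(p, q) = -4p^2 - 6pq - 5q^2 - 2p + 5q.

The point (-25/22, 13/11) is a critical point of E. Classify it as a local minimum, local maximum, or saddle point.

local maximum

The Hessian of E is constant: H = [[-8, -6], [-6, -10]].
det(H) = (-8)·(-10) − (-6)² = 44.
det(H) > 0 and tr(H) = -18 < 0, so H is negative definite and the point is a local maximum.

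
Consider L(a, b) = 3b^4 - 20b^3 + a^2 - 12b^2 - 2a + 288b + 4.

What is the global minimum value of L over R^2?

-413

L(a,b) separates as P(a) + Q(b) + 4, so its minimum is min P + min Q + 4.
P'(a) = 2a - 2 vanishes at a ∈ {1}; Q'(b) = 12(b - 4)(b - 3)(b + 2) vanishes at b ∈ {-2, 3, 4}.
Local minima of P (where P''>0): P(1)=-1. Local minima of Q: Q(-2)=-416, Q(4)=448.
So the global minimum of L is P(1) + Q(-2) + 4 = -1 − 416 + 4 = -413, attained at (1, -2).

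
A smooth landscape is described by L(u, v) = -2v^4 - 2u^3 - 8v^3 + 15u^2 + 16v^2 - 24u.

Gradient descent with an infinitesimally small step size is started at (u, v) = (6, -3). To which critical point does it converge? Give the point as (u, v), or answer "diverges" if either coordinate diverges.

diverges

L is separable, so gradient descent decouples: u follows -∂L/∂u, v follows -∂L/∂v.
∂L/∂u = -6(u - 4)(u - 1); at u=6 this is -60, so u increases.
∂L/∂v = -8v(v - 1)(v + 4); at v=-3 this is -96, so v increases.
The u-coordinate has no critical point in that direction and runs off to infinity.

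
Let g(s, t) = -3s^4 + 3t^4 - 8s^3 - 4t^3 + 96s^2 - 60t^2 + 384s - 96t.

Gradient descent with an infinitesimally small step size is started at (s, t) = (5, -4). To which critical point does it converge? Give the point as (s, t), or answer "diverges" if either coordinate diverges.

diverges

g is separable, so gradient descent decouples: s follows -∂g/∂s, t follows -∂g/∂t.
∂g/∂s = -12(s - 4)(s + 2)(s + 4); at s=5 this is -756, so s increases.
∂g/∂t = 12(t - 4)(t + 1)(t + 2); at t=-4 this is -576, so t increases.
The s-coordinate has no critical point in that direction and runs off to infinity.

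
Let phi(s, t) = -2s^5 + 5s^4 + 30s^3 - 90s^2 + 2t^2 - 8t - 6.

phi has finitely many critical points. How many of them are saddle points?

2

phi separates as a function of s plus a function of t, so ∇phi=0 decouples.
∂phi/∂s = -10s(s - 3)(s - 2)(s + 3) = 0 at s ∈ {-3, 0, 2, 3}; ∂phi/∂t = 4(t - 2) = 0 at t ∈ {2}.
The Hessian is diagonal: diag(phi_ss, phi_tt). Second derivatives: phi_ss(-3)=900, phi_ss(0)=-180, phi_ss(2)=100, phi_ss(3)=-180; phi_tt(2)=4.
Saddle points occur where the two diagonal entries have opposite signs: (0, 2), (3, 2). Count: 2.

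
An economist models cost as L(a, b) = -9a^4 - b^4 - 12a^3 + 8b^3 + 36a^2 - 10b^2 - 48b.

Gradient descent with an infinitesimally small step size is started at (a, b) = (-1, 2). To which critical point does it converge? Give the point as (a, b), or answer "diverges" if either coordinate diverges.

L is separable, so gradient descent decouples: a follows -∂L/∂a, b follows -∂L/∂b.
∂L/∂a = -36a(a - 1)(a + 2); at a=-1 this is -72, so a increases.
∂L/∂b = -4(b - 4)(b - 3)(b + 1); at b=2 this is -24, so b increases.
a converges to its nearest critical value 0 (a local min of the a-part); b converges to 3. The iterate converges to (0, 3).

(0, 3)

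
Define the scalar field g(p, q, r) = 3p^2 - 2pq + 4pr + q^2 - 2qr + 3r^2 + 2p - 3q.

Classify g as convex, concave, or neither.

convex

g is quadratic, so its Hessian is the constant matrix H = [[6, -2, 4], [-2, 2, -2], [4, -2, 6]].
Leading principal minors: 6, 8, 24.
All positive ⇒ H ≻ 0 ⇒ convex.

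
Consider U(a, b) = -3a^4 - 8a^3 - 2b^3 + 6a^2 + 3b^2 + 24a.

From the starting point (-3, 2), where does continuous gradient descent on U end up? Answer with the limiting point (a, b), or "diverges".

diverges

U is separable, so gradient descent decouples: a follows -∂U/∂a, b follows -∂U/∂b.
∂U/∂a = -12(a - 1)(a + 1)(a + 2); at a=-3 this is 96, so a decreases.
∂U/∂b = -6b(b - 1); at b=2 this is -12, so b increases.
The a-coordinate has no critical point in that direction and runs off to infinity.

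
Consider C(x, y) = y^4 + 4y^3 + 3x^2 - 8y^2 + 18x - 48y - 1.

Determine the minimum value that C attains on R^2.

-108

C(x,y) separates as P(x) + Q(y) − 1, so its minimum is min P + min Q − 1.
P'(x) = 6x + 18 vanishes at x ∈ {-3}; Q'(y) = 4(y - 2)(y + 2)(y + 3) vanishes at y ∈ {-3, -2, 2}.
Local minima of P (where P''>0): P(-3)=-27. Local minima of Q: Q(-3)=45, Q(2)=-80.
So the global minimum of C is P(-3) + Q(2) − 1 = -27 − 80 − 1 = -108, attained at (-3, 2).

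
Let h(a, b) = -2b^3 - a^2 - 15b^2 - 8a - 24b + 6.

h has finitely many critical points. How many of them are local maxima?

h separates as a function of a plus a function of b, so ∇h=0 decouples.
∂h/∂a = -2(a + 4) = 0 at a ∈ {-4}; ∂h/∂b = -6(b + 1)(b + 4) = 0 at b ∈ {-4, -1}.
The Hessian is diagonal: diag(h_aa, h_bb). Second derivatives: h_aa(-4)=-2; h_bb(-4)=18, h_bb(-1)=-18.
Local maxima occur where both diagonal entries negative: (-4, -1). Count: 1.

1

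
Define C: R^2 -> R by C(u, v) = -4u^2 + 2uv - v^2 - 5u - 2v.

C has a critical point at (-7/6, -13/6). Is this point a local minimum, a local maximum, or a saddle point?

local maximum

The Hessian of C is constant: H = [[-8, 2], [2, -2]].
det(H) = (-8)·(-2) − 2² = 12.
det(H) > 0 and tr(H) = -10 < 0, so H is negative definite and the point is a local maximum.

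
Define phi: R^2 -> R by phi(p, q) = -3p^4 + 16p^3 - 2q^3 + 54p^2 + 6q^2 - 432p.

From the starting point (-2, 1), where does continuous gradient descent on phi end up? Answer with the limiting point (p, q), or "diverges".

phi is separable, so gradient descent decouples: p follows -∂phi/∂p, q follows -∂phi/∂q.
∂phi/∂p = -12(p - 4)(p - 3)(p + 3); at p=-2 this is -360, so p increases.
∂phi/∂q = -6q(q - 2); at q=1 this is 6, so q decreases.
p converges to its nearest critical value 3 (a local min of the p-part); q converges to 0. The iterate converges to (3, 0).

(3, 0)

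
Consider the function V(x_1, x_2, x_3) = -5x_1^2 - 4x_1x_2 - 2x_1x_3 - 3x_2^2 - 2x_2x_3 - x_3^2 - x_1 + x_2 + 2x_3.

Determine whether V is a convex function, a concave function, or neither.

concave

V is quadratic, so its Hessian is the constant matrix H = [[-10, -4, -2], [-4, -6, -2], [-2, -2, -2]].
Leading principal minors: -10, 44, -56.
Signs alternate −, +, − ⇒ H ≺ 0 ⇒ concave.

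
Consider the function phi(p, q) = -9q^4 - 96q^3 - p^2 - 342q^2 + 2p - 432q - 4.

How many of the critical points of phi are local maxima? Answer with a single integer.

2

phi separates as a function of p plus a function of q, so ∇phi=0 decouples.
∂phi/∂p = -2(p - 1) = 0 at p ∈ {1}; ∂phi/∂q = -36(q + 1)(q + 3)(q + 4) = 0 at q ∈ {-4, -3, -1}.
The Hessian is diagonal: diag(phi_pp, phi_qq). Second derivatives: phi_pp(1)=-2; phi_qq(-4)=-108, phi_qq(-3)=72, phi_qq(-1)=-216.
Local maxima occur where both diagonal entries negative: (1, -4), (1, -1). Count: 2.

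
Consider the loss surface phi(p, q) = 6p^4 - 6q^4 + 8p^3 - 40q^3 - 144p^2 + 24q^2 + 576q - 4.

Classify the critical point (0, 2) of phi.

The mixed partial ∂²phi/∂p∂q is 0, so the Hessian at any point is diag(phi_pp, phi_qq) = diag(24(3p^2 + 2p - 12), 24(-3q^2 - 10q + 2)).
At (0, 2): H = diag(-288, -720).
Both eigenvalues are negative, so H is negative definite: a local maximum.

local maximum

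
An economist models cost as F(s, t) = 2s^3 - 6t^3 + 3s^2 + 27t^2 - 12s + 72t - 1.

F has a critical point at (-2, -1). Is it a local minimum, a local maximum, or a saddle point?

The mixed partial ∂²F/∂s∂t is 0, so the Hessian at any point is diag(F_ss, F_tt) = diag(6(2s + 1), 18(-2t + 3)).
At (-2, -1): H = diag(-18, 90).
The eigenvalues have opposite signs, so H is indefinite: a saddle point.

saddle point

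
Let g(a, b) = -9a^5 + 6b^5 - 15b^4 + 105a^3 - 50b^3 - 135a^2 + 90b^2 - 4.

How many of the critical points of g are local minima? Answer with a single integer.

4

g separates as a function of a plus a function of b, so ∇g=0 decouples.
∂g/∂a = -45a(a - 2)(a - 1)(a + 3) = 0 at a ∈ {-3, 0, 1, 2}; ∂g/∂b = 30b(b - 3)(b - 1)(b + 2) = 0 at b ∈ {-2, 0, 1, 3}.
The Hessian is diagonal: diag(g_aa, g_bb). Second derivatives: g_aa(-3)=2700, g_aa(0)=-270, g_aa(1)=180, g_aa(2)=-450; g_bb(-2)=-900, g_bb(0)=180, g_bb(1)=-180, g_bb(3)=900.
Local minima occur where both diagonal entries positive: (-3, 0), (-3, 3), (1, 0), (1, 3). Count: 4.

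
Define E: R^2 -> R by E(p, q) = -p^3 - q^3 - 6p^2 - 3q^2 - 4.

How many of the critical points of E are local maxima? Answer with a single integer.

1

E separates as a function of p plus a function of q, so ∇E=0 decouples.
∂E/∂p = -3p(p + 4) = 0 at p ∈ {-4, 0}; ∂E/∂q = -3q(q + 2) = 0 at q ∈ {-2, 0}.
The Hessian is diagonal: diag(E_pp, E_qq). Second derivatives: E_pp(-4)=12, E_pp(0)=-12; E_qq(-2)=6, E_qq(0)=-6.
Local maxima occur where both diagonal entries negative: (0, 0). Count: 1.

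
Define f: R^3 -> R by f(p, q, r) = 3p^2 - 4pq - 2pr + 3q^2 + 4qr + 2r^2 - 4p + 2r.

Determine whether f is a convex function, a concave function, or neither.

convex

f is quadratic, so its Hessian is the constant matrix H = [[6, -4, -2], [-4, 6, 4], [-2, 4, 4]].
Leading principal minors: 6, 20, 24.
All positive ⇒ H ≻ 0 ⇒ convex.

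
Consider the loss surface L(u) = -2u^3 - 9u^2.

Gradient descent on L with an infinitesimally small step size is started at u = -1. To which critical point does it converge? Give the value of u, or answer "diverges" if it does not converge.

-3

L'(u) = -6u(u + 3), so L'(-1) = 12.
Gradient descent moves in the -L' direction, i.e. u is decreasing.
The nearest critical point in that direction is u = -3, where L'' = 18 > 0 (a local minimum). The iterate converges there.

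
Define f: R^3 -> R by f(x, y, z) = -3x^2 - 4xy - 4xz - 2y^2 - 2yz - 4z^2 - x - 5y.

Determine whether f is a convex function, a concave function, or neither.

concave

f is quadratic, so its Hessian is the constant matrix H = [[-6, -4, -4], [-4, -4, -2], [-4, -2, -8]].
Leading principal minors: -6, 8, -40.
Signs alternate −, +, − ⇒ H ≺ 0 ⇒ concave.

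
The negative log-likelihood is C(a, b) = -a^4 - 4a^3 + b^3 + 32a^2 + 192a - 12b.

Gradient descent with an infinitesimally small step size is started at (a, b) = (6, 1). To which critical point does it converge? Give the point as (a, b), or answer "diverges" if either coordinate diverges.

diverges

C is separable, so gradient descent decouples: a follows -∂C/∂a, b follows -∂C/∂b.
∂C/∂a = -4(a - 4)(a + 3)(a + 4); at a=6 this is -720, so a increases.
∂C/∂b = 3(b - 2)(b + 2); at b=1 this is -9, so b increases.
The a-coordinate has no critical point in that direction and runs off to infinity.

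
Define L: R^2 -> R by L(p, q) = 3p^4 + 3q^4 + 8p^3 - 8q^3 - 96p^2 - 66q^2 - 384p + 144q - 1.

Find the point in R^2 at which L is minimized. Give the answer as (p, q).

(4, -3)

L(p,q) separates as A(p) + B(q) − 1, so its minimum is min A + min B − 1.
A'(p) = 12(p - 4)(p + 2)(p + 4) vanishes at p ∈ {-4, -2, 4}; B'(q) = 12(q - 4)(q - 1)(q + 3) vanishes at q ∈ {-3, 1, 4}.
Local minima of A (where A''>0): A(-4)=256, A(4)=-1792. Local minima of B: B(-3)=-567, B(4)=-224.
So the global minimum of L is A(4) + B(-3) − 1 = -1792 − 567 − 1 = -2360, attained at (4, -3).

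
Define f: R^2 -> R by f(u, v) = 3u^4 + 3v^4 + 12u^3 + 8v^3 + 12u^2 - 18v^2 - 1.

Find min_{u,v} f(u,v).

-136

f(u,v) separates as P(u) + Q(v) − 1, so its minimum is min P + min Q − 1.
P'(u) = 12u(u + 1)(u + 2) vanishes at u ∈ {-2, -1, 0}; Q'(v) = 12v(v - 1)(v + 3) vanishes at v ∈ {-3, 0, 1}.
Local minima of P (where P''>0): P(-2)=0, P(0)=0. Local minima of Q: Q(-3)=-135, Q(1)=-7.
So the global minimum of f is P(-2) + Q(-3) − 1 = 0 − 135 − 1 = -136, attained at (-2, -3).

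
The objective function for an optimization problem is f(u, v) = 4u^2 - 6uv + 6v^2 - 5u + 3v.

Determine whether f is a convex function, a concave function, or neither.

f is quadratic, so its Hessian is the constant matrix H = [[8, -6], [-6, 12]].
det(H) = 60, tr(H) = 20.
det(H) > 0 and tr(H) > 0, so H is positive definite everywhere: convex.

convex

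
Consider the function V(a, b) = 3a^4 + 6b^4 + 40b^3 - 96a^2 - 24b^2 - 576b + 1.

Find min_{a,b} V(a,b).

-1599

V(a,b) separates as P(a) + Q(b) + 1, so its minimum is min P + min Q + 1.
P'(a) = 12a(a - 4)(a + 4) vanishes at a ∈ {-4, 0, 4}; Q'(b) = 24(b - 2)(b + 3)(b + 4) vanishes at b ∈ {-4, -3, 2}.
Local minima of P (where P''>0): P(-4)=-768, P(4)=-768. Local minima of Q: Q(-4)=896, Q(2)=-832.
So the global minimum of V is P(-4) + Q(2) + 1 = -768 − 832 + 1 = -1599, attained at (-4, 2).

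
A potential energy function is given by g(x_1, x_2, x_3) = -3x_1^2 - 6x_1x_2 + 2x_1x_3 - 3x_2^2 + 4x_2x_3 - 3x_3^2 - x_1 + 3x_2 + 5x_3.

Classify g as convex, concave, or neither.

neither

g is quadratic, so its Hessian is the constant matrix H = [[-6, -6, 2], [-6, -6, 4], [2, 4, -6]].
Leading principal minors: -6, 0, 24.
Neither pattern holds ⇒ H is indefinite ⇒ neither convex nor concave.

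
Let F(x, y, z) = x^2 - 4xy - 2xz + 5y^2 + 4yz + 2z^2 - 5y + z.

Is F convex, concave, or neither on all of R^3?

convex

F is quadratic, so its Hessian is the constant matrix H = [[2, -4, -2], [-4, 10, 4], [-2, 4, 4]].
Leading principal minors: 2, 4, 8.
All positive ⇒ H ≻ 0 ⇒ convex.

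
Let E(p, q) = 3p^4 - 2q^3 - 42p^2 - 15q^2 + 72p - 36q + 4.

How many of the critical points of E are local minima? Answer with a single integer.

2

E separates as a function of p plus a function of q, so ∇E=0 decouples.
∂E/∂p = 12(p - 2)(p - 1)(p + 3) = 0 at p ∈ {-3, 1, 2}; ∂E/∂q = -6(q + 2)(q + 3) = 0 at q ∈ {-3, -2}.
The Hessian is diagonal: diag(E_pp, E_qq). Second derivatives: E_pp(-3)=240, E_pp(1)=-48, E_pp(2)=60; E_qq(-3)=6, E_qq(-2)=-6.
Local minima occur where both diagonal entries positive: (-3, -3), (2, -3). Count: 2.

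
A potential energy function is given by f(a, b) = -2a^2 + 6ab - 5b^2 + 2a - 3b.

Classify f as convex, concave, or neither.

concave

f is quadratic, so its Hessian is the constant matrix H = [[-4, 6], [6, -10]].
det(H) = 4, tr(H) = -14.
det(H) > 0 and tr(H) < 0, so H is negative definite everywhere: concave.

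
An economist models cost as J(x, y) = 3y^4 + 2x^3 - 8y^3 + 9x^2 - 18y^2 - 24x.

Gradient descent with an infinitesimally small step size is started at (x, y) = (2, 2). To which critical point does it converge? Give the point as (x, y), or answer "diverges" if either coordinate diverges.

(1, 3)

J is separable, so gradient descent decouples: x follows -∂J/∂x, y follows -∂J/∂y.
∂J/∂x = 6(x - 1)(x + 4); at x=2 this is 36, so x decreases.
∂J/∂y = 12y(y - 3)(y + 1); at y=2 this is -72, so y increases.
x converges to its nearest critical value 1 (a local min of the x-part); y converges to 3. The iterate converges to (1, 3).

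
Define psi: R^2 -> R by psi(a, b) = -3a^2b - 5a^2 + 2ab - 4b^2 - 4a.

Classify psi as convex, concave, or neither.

The term -3a^2b is cubic, so the Hessian is not constant.
∂²psi/∂a² = -6b - 10, which takes both signs as b varies (negative for sufficiently large b). A diagonal entry of the Hessian changing sign means the Hessian is neither positive- nor negative-semidefinite on all of R^2.

neither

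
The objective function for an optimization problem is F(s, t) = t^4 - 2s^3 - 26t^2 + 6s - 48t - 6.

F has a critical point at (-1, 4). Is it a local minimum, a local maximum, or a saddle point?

local minimum

The mixed partial ∂²F/∂s∂t is 0, so the Hessian at any point is diag(F_ss, F_tt) = diag(-12s, 4(3t^2 - 13)).
At (-1, 4): H = diag(12, 140).
Both eigenvalues are positive, so H is positive definite: a local minimum.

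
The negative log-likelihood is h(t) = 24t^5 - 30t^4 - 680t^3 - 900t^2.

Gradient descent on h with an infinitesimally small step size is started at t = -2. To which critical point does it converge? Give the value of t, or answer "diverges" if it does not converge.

-1

h'(t) = 120t(t - 5)(t + 1)(t + 3), so h'(-2) = -1680.
Gradient descent moves in the -h' direction, i.e. t is increasing.
The nearest critical point in that direction is t = -1, where h'' = 1440 > 0 (a local minimum). The iterate converges there.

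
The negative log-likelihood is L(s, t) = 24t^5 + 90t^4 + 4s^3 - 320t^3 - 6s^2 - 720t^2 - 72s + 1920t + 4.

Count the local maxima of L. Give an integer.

L separates as a function of s plus a function of t, so ∇L=0 decouples.
∂L/∂s = 12(s - 3)(s + 2) = 0 at s ∈ {-2, 3}; ∂L/∂t = 120(t - 2)(t - 1)(t + 2)(t + 4) = 0 at t ∈ {-4, -2, 1, 2}.
The Hessian is diagonal: diag(L_ss, L_tt). Second derivatives: L_ss(-2)=-60, L_ss(3)=60; L_tt(-4)=-7200, L_tt(-2)=2880, L_tt(1)=-1800, L_tt(2)=2880.
Local maxima occur where both diagonal entries negative: (-2, -4), (-2, 1). Count: 2.

2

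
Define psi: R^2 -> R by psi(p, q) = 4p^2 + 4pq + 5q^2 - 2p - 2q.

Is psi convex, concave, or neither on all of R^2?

psi is quadratic, so its Hessian is the constant matrix H = [[8, 4], [4, 10]].
det(H) = 64, tr(H) = 18.
det(H) > 0 and tr(H) > 0, so H is positive definite everywhere: convex.

convex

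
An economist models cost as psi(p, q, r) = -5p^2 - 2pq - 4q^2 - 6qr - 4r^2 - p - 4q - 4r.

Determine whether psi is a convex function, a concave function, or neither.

concave

psi is quadratic, so its Hessian is the constant matrix H = [[-10, -2, 0], [-2, -8, -6], [0, -6, -8]].
Leading principal minors: -10, 76, -248.
Signs alternate −, +, − ⇒ H ≺ 0 ⇒ concave.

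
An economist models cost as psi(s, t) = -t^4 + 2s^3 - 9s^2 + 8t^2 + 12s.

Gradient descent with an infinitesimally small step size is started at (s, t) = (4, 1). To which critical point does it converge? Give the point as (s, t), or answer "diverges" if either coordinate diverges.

(2, 0)

psi is separable, so gradient descent decouples: s follows -∂psi/∂s, t follows -∂psi/∂t.
∂psi/∂s = 6(s - 2)(s - 1); at s=4 this is 36, so s decreases.
∂psi/∂t = -4t(t - 2)(t + 2); at t=1 this is 12, so t decreases.
s converges to its nearest critical value 2 (a local min of the s-part); t converges to 0. The iterate converges to (2, 0).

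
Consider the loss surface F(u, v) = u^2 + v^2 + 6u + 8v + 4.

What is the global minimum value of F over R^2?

-21

F(u,v) separates as P(u) + Q(v) + 4, so its minimum is min P + min Q + 4.
P'(u) = 2u + 6 vanishes at u ∈ {-3}; Q'(v) = 2v + 8 vanishes at v ∈ {-4}.
Local minima of P (where P''>0): P(-3)=-9. Local minima of Q: Q(-4)=-16.
So the global minimum of F is P(-3) + Q(-4) + 4 = -9 − 16 + 4 = -21, attained at (-3, -4).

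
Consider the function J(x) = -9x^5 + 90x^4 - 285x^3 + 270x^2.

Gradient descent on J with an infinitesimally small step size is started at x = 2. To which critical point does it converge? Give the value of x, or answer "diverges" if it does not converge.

J'(x) = -45x(x - 4)(x - 3)(x - 1), so J'(2) = -180.
Gradient descent moves in the -J' direction, i.e. x is increasing.
The nearest critical point in that direction is x = 3, where J'' = 270 > 0 (a local minimum). The iterate converges there.

3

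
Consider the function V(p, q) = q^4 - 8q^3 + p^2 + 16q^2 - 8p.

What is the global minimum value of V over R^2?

-16

V(p,q) separates as A(p) + B(q), so its minimum is min A + min B.
A'(p) = 2p - 8 vanishes at p ∈ {4}; B'(q) = 4q(q - 4)(q - 2) vanishes at q ∈ {0, 2, 4}.
Local minima of A (where A''>0): A(4)=-16. Local minima of B: B(0)=0, B(4)=0.
So the global minimum of V is A(4) + B(0) = -16 + 0 = -16, attained at (4, 0).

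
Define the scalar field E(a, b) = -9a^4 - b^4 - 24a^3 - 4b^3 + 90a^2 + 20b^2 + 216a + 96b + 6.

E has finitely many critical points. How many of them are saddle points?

4

E separates as a function of a plus a function of b, so ∇E=0 decouples.
∂E/∂a = -36(a - 2)(a + 1)(a + 3) = 0 at a ∈ {-3, -1, 2}; ∂E/∂b = -4(b - 3)(b + 2)(b + 4) = 0 at b ∈ {-4, -2, 3}.
The Hessian is diagonal: diag(E_aa, E_bb). Second derivatives: E_aa(-3)=-360, E_aa(-1)=216, E_aa(2)=-540; E_bb(-4)=-56, E_bb(-2)=40, E_bb(3)=-140.
Saddle points occur where the two diagonal entries have opposite signs: (-3, -2), (-1, -4), (-1, 3), (2, -2). Count: 4.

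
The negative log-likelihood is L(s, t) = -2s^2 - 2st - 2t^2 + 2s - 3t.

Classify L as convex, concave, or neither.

L is quadratic, so its Hessian is the constant matrix H = [[-4, -2], [-2, -4]].
det(H) = 12, tr(H) = -8.
det(H) > 0 and tr(H) < 0, so H is negative definite everywhere: concave.

concave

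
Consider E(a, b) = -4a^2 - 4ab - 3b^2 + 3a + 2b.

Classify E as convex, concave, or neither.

concave

E is quadratic, so its Hessian is the constant matrix H = [[-8, -4], [-4, -6]].
det(H) = 32, tr(H) = -14.
det(H) > 0 and tr(H) < 0, so H is negative definite everywhere: concave.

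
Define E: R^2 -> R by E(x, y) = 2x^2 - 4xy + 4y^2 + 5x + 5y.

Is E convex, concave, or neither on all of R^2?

convex

E is quadratic, so its Hessian is the constant matrix H = [[4, -4], [-4, 8]].
det(H) = 16, tr(H) = 12.
det(H) > 0 and tr(H) > 0, so H is positive definite everywhere: convex.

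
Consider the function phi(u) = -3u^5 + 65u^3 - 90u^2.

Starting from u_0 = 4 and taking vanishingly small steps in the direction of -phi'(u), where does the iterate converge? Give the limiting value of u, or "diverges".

diverges

phi'(u) = -15u(u - 3)(u - 1)(u + 4), so phi'(4) = -1440.
Gradient descent moves in the -phi' direction, i.e. u is increasing.
There is no critical point above u=4, and phi' keeps the same sign, so the iterate runs off to +∞.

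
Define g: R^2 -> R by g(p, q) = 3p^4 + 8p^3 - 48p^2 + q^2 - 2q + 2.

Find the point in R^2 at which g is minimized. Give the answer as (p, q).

g(p,q) separates as A(p) + B(q) + 2, so its minimum is min A + min B + 2.
A'(p) = 12p(p - 2)(p + 4) vanishes at p ∈ {-4, 0, 2}; B'(q) = 2q - 2 vanishes at q ∈ {1}.
Local minima of A (where A''>0): A(-4)=-512, A(2)=-80. Local minima of B: B(1)=-1.
So the global minimum of g is A(-4) + B(1) + 2 = -512 − 1 + 2 = -511, attained at (-4, 1).

(-4, 1)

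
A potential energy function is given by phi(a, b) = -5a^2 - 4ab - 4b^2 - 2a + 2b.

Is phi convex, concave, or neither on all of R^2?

phi is quadratic, so its Hessian is the constant matrix H = [[-10, -4], [-4, -8]].
det(H) = 64, tr(H) = -18.
det(H) > 0 and tr(H) < 0, so H is negative definite everywhere: concave.

concave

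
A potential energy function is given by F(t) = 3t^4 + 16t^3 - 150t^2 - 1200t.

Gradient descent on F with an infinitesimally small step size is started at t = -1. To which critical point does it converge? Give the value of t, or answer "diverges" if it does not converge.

5

F'(t) = 12(t - 5)(t + 4)(t + 5), so F'(-1) = -864.
Gradient descent moves in the -F' direction, i.e. t is increasing.
The nearest critical point in that direction is t = 5, where F'' = 1080 > 0 (a local minimum). The iterate converges there.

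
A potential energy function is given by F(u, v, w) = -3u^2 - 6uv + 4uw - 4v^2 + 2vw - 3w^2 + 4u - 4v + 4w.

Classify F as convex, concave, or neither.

concave

F is quadratic, so its Hessian is the constant matrix H = [[-6, -6, 4], [-6, -8, 2], [4, 2, -6]].
Leading principal minors: -6, 12, -16.
Signs alternate −, +, − ⇒ H ≺ 0 ⇒ concave.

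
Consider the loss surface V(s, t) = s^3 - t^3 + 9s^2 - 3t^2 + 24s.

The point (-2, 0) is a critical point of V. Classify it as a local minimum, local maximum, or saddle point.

The mixed partial ∂²V/∂s∂t is 0, so the Hessian at any point is diag(V_ss, V_tt) = diag(6(s + 3), -6(t + 1)).
At (-2, 0): H = diag(6, -6).
The eigenvalues have opposite signs, so H is indefinite: a saddle point.

saddle point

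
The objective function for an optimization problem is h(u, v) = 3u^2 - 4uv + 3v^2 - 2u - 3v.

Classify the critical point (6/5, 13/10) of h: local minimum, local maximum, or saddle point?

local minimum

The Hessian of h is constant: H = [[6, -4], [-4, 6]].
det(H) = 6·6 − (-4)² = 20.
det(H) > 0 and tr(H) = 12 > 0, so H is positive definite and the point is a local minimum.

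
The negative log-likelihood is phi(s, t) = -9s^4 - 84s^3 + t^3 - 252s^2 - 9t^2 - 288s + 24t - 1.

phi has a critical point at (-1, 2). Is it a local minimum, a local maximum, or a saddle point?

The mixed partial ∂²phi/∂s∂t is 0, so the Hessian at any point is diag(phi_ss, phi_tt) = diag(-36(3s^2 + 14s + 14), 6(t - 3)).
At (-1, 2): H = diag(-108, -6).
Both eigenvalues are negative, so H is negative definite: a local maximum.

local maximum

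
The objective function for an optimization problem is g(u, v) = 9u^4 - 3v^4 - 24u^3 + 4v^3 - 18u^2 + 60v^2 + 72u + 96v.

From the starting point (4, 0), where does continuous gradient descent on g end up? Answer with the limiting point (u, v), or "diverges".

g is separable, so gradient descent decouples: u follows -∂g/∂u, v follows -∂g/∂v.
∂g/∂u = 36(u - 2)(u - 1)(u + 1); at u=4 this is 1080, so u decreases.
∂g/∂v = -12(v - 4)(v + 1)(v + 2); at v=0 this is 96, so v decreases.
u converges to its nearest critical value 2 (a local min of the u-part); v converges to -1. The iterate converges to (2, -1).

(2, -1)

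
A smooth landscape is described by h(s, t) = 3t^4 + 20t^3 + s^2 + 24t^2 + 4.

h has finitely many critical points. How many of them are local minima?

h separates as a function of s plus a function of t, so ∇h=0 decouples.
∂h/∂s = 2s = 0 at s ∈ {0}; ∂h/∂t = 12t(t + 1)(t + 4) = 0 at t ∈ {-4, -1, 0}.
The Hessian is diagonal: diag(h_ss, h_tt). Second derivatives: h_ss(0)=2; h_tt(-4)=144, h_tt(-1)=-36, h_tt(0)=48.
Local minima occur where both diagonal entries positive: (0, -4), (0, 0). Count: 2.

2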